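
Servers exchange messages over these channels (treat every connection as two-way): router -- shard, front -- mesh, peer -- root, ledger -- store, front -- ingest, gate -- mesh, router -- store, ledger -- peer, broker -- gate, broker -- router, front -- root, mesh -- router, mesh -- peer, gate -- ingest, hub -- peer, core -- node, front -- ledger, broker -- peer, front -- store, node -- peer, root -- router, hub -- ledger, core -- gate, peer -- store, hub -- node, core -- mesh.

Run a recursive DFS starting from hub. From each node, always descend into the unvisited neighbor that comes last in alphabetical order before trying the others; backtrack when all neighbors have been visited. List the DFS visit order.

hub -> peer -> store -> router -> shard -> root -> front -> mesh -> gate -> ingest -> core -> node -> broker -> ledger

Visit hub
hub → peer
peer → store
store → router
router → shard
router → root
root → front
front → mesh
mesh → gate
gate → ingest
gate → core
core → node
gate → broker
front → ledger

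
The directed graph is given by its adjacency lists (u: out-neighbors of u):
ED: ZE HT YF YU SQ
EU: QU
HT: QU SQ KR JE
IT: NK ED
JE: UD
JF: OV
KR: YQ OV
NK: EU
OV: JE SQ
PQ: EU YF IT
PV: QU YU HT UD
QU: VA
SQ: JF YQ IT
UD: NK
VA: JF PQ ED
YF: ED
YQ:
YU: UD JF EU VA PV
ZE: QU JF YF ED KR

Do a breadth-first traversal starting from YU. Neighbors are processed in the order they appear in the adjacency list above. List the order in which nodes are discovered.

Visit YU; enqueue UD, JF, EU, VA, PV → queue [UD, JF, EU, VA, PV]
Visit UD; enqueue NK → queue [JF, EU, VA, PV, NK]
Visit JF; enqueue OV → queue [EU, VA, PV, NK, OV]
Visit EU; enqueue QU → queue [VA, PV, NK, OV, QU]
Visit VA; enqueue PQ, ED → queue [PV, NK, OV, QU, PQ, ED]
Visit PV; enqueue HT → queue [NK, OV, QU, PQ, ED, HT]
Visit NK → queue [OV, QU, PQ, ED, HT]
Visit OV; enqueue JE, SQ → queue [QU, PQ, ED, HT, JE, SQ]
Visit QU → queue [PQ, ED, HT, JE, SQ]
Visit PQ; enqueue YF, IT → queue [ED, HT, JE, SQ, YF, IT]
Visit ED; enqueue ZE → queue [HT, JE, SQ, YF, IT, ZE]
Visit HT; enqueue KR → queue [JE, SQ, YF, IT, ZE, KR]
Visit JE → queue [SQ, YF, IT, ZE, KR]
Visit SQ; enqueue YQ → queue [YF, IT, ZE, KR, YQ]
Visit YF → queue [IT, ZE, KR, YQ]
Visit IT → queue [ZE, KR, YQ]
Visit ZE → queue [KR, YQ]
Visit KR → queue [YQ]
Visit YQ → queue []

YU UD JF EU VA PV NK OV QU PQ ED HT JE SQ YF IT ZE KR YQ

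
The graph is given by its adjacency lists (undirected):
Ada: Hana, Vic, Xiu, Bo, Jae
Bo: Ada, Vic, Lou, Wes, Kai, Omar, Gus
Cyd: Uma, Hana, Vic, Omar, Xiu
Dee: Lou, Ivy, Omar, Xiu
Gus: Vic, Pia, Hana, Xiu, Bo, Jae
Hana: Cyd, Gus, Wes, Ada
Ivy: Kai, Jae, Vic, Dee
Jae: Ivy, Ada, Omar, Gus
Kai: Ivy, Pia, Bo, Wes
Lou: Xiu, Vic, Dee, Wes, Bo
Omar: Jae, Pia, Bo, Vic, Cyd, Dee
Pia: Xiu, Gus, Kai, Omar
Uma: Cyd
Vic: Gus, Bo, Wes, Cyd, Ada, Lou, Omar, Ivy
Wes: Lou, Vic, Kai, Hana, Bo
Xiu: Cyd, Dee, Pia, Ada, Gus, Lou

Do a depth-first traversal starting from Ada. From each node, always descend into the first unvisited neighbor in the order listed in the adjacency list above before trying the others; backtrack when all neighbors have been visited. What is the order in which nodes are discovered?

Visit Ada
Ada → Hana
Hana → Cyd
Cyd → Uma
Cyd → Vic
Vic → Gus
Gus → Pia
Pia → Xiu
Xiu → Dee
Dee → Lou
Lou → Wes
Wes → Kai
Kai → Ivy
Ivy → Jae
Jae → Omar
Omar → Bo

Ada → Hana → Cyd → Uma → Vic → Gus → Pia → Xiu → Dee → Lou → Wes → Kai → Ivy → Jae → Omar → Bo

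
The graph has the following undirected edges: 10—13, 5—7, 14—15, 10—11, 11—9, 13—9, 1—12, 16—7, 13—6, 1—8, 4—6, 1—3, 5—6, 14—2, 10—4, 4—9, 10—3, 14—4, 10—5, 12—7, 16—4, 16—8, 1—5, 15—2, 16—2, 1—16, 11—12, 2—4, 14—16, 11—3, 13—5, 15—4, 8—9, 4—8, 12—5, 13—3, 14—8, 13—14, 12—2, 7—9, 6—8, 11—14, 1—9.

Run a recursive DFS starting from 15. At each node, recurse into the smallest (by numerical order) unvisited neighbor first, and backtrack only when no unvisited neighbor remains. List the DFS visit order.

15 -> 2 -> 4 -> 6 -> 5 -> 1 -> 3 -> 10 -> 11 -> 9 -> 7 -> 12 -> 16 -> 8 -> 14 -> 13

Visit 15
15 → 2
2 → 4
4 → 6
6 → 5
5 → 1
1 → 3
3 → 10
10 → 11
11 → 9
9 → 7
7 → 12
7 → 16
16 → 8
8 → 14
14 → 13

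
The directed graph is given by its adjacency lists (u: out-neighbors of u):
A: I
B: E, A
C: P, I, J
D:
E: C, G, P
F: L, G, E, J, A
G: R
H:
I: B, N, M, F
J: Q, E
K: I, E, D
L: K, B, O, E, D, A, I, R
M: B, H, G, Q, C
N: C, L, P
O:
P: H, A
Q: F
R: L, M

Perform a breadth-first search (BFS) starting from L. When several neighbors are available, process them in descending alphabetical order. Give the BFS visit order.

L, R, O, K, I, E, D, B, A, M, N, F, P, G, C, Q, H, J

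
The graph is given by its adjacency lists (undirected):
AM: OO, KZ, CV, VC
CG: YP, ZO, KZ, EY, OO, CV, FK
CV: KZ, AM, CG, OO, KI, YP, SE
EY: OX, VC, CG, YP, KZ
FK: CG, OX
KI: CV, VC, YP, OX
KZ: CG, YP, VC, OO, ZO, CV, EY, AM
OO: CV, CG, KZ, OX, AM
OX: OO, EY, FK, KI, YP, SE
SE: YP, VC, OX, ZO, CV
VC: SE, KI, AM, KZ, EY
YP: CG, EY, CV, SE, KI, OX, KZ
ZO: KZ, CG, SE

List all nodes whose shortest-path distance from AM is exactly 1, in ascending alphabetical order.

CV, KZ, OO, VC

Level 0: AM
Level 1: CV, KZ, OO, VC
Level 2: CG, EY, KI, OX, SE, YP, ZO
Level 3: FK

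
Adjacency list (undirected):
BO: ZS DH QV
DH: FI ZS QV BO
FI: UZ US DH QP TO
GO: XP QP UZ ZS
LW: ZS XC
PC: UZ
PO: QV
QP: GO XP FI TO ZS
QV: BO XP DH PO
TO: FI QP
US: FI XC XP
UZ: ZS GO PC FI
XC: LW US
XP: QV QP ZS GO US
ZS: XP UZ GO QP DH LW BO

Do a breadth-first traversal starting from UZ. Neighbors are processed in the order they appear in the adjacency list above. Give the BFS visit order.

UZ -> ZS -> GO -> PC -> FI -> XP -> QP -> DH -> LW -> BO -> US -> TO -> QV -> XC -> PO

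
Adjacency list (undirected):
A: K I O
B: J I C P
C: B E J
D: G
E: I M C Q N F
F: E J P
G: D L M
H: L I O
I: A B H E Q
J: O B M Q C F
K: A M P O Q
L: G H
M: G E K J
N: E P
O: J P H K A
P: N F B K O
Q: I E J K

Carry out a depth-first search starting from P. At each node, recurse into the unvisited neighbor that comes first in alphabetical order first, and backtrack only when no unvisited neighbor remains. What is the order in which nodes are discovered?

Visit P
P → B
B → C
C → E
E → F
F → J
J → M
M → G
G → D
G → L
L → H
H → I
I → A
A → K
K → O
K → Q
E → N

P → B → C → E → F → J → M → G → D → L → H → I → A → K → O → Q → N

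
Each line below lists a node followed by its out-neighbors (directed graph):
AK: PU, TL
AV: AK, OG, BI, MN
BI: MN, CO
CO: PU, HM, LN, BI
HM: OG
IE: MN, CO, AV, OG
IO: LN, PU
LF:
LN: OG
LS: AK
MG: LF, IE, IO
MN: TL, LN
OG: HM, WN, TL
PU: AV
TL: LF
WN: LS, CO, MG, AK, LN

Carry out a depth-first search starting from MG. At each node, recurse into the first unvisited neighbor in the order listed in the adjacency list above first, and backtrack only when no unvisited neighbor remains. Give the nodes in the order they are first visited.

Visit MG
MG → LF
MG → IE
IE → MN
MN → TL
MN → LN
LN → OG
OG → HM
OG → WN
WN → LS
LS → AK
AK → PU
PU → AV
AV → BI
BI → CO
MG → IO

MG, LF, IE, MN, TL, LN, OG, HM, WN, LS, AK, PU, AV, BI, CO, IO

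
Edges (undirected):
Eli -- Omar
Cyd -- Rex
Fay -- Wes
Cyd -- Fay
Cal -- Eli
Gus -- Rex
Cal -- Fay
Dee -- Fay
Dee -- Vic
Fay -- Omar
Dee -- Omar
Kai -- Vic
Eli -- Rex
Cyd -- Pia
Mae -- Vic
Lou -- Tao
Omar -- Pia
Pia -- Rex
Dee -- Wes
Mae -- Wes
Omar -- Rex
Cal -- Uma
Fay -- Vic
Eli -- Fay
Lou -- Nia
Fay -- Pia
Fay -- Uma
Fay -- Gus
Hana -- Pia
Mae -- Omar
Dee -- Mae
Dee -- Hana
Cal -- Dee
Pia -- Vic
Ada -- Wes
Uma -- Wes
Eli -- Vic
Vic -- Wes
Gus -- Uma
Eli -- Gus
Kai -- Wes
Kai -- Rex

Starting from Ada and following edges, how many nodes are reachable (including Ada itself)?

16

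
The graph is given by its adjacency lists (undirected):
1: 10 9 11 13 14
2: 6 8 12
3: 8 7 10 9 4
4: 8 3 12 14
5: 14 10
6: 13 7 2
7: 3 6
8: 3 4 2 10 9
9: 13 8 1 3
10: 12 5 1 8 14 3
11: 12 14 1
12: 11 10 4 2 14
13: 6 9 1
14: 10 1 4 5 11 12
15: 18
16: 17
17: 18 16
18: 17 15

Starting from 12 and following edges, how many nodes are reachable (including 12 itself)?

BFS from 12 visits: 12, 2, 4, 10, 11, 14, 6, 8, 3, 1, 5, 7, 13, 9
Reachable nodes: 14 of 18 total.

14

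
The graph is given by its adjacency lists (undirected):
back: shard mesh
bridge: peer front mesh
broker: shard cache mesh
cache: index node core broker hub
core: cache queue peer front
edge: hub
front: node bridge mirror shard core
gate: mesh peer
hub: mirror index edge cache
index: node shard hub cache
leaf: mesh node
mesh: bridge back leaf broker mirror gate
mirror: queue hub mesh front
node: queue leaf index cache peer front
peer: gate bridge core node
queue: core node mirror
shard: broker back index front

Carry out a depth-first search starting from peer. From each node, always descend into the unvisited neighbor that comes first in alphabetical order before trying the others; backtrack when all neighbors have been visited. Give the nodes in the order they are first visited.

Visit peer
peer → bridge
bridge → front
front → core
core → cache
cache → broker
broker → mesh
mesh → back
back → shard
shard → index
index → hub
hub → edge
hub → mirror
mirror → queue
queue → node
node → leaf
mesh → gate

peer -> bridge -> front -> core -> cache -> broker -> mesh -> back -> shard -> index -> hub -> edge -> mirror -> queue -> node -> leaf -> gate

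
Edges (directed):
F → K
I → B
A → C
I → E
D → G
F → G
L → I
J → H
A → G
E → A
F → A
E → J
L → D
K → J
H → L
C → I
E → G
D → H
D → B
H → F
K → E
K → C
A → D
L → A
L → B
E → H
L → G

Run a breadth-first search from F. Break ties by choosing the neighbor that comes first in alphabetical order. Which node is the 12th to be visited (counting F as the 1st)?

L

Visit F; enqueue A, G, K → queue [A, G, K]
Visit A; enqueue C, D → queue [G, K, C, D]
Visit G → queue [K, C, D]
Visit K; enqueue E, J → queue [C, D, E, J]
Visit C; enqueue I → queue [D, E, J, I]
Visit D; enqueue B, H → queue [E, J, I, B, H]
Visit E → queue [J, I, B, H]
Visit J → queue [I, B, H]
Visit I → queue [B, H]
Visit B → queue [H]
Visit H; enqueue L → queue [L]
Visit L → queue []

Visit order: F, A, G, K, C, D, E, J, I, B, H, L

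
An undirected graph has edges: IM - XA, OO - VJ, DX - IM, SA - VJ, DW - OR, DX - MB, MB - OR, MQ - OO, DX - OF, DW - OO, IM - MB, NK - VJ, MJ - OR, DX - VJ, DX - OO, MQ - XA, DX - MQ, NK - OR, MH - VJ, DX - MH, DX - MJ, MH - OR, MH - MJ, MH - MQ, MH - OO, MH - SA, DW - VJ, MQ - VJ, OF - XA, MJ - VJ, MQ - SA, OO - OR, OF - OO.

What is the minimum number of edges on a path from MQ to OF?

2

Level 0: MQ
Level 1: DX, MH, OO, SA, VJ, XA
Level 2: DW, IM, MB, MJ, NK, OF, OR
OF first appears at level 2.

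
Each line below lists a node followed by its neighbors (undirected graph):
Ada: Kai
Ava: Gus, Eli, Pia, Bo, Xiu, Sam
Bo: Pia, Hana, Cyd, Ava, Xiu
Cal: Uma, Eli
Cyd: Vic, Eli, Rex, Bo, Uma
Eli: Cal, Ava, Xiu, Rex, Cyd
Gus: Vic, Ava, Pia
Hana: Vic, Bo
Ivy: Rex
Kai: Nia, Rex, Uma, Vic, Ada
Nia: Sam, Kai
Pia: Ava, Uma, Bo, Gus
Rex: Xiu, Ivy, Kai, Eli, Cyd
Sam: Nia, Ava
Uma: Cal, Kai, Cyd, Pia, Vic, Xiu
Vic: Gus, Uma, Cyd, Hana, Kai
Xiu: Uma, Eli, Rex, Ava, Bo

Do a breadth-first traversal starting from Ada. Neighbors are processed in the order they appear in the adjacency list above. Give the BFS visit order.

Ada Kai Nia Rex Uma Vic Sam Xiu Ivy Eli Cyd Cal Pia Gus Hana Ava Bo

Visit Ada; enqueue Kai → queue [Kai]
Visit Kai; enqueue Nia, Rex, Uma, Vic → queue [Nia, Rex, Uma, Vic]
Visit Nia; enqueue Sam → queue [Rex, Uma, Vic, Sam]
Visit Rex; enqueue Xiu, Ivy, Eli, Cyd → queue [Uma, Vic, Sam, Xiu, Ivy, Eli, Cyd]
Visit Uma; enqueue Cal, Pia → queue [Vic, Sam, Xiu, Ivy, Eli, Cyd, Cal, Pia]
Visit Vic; enqueue Gus, Hana → queue [Sam, Xiu, Ivy, Eli, Cyd, Cal, Pia, Gus, Hana]
Visit Sam; enqueue Ava → queue [Xiu, Ivy, Eli, Cyd, Cal, Pia, Gus, Hana, Ava]
Visit Xiu; enqueue Bo → queue [Ivy, Eli, Cyd, Cal, Pia, Gus, Hana, Ava, Bo]
Visit Ivy → queue [Eli, Cyd, Cal, Pia, Gus, Hana, Ava, Bo]
Visit Eli → queue [Cyd, Cal, Pia, Gus, Hana, Ava, Bo]
Visit Cyd → queue [Cal, Pia, Gus, Hana, Ava, Bo]
Visit Cal → queue [Pia, Gus, Hana, Ava, Bo]
Visit Pia → queue [Gus, Hana, Ava, Bo]
Visit Gus → queue [Hana, Ava, Bo]
Visit Hana → queue [Ava, Bo]
Visit Ava → queue [Bo]
Visit Bo → queue []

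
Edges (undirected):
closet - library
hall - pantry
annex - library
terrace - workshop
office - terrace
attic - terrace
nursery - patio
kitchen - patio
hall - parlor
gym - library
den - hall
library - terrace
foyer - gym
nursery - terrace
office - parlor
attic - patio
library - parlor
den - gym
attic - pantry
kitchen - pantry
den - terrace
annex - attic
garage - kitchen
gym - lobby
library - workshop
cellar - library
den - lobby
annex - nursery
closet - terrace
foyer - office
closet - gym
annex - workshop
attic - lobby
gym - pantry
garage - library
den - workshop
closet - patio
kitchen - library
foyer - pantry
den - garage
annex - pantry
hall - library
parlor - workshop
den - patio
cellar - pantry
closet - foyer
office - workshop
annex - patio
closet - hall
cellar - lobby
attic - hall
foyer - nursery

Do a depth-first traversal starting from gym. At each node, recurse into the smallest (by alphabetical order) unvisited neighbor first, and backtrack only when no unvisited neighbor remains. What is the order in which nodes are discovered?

gym -> closet -> foyer -> nursery -> annex -> attic -> hall -> den -> garage -> kitchen -> library -> cellar -> lobby -> pantry -> parlor -> office -> terrace -> workshop -> patio

Visit gym
gym → closet
closet → foyer
foyer → nursery
nursery → annex
annex → attic
attic → hall
hall → den
den → garage
garage → kitchen
kitchen → library
library → cellar
cellar → lobby
cellar → pantry
library → parlor
parlor → office
office → terrace
terrace → workshop
kitchen → patio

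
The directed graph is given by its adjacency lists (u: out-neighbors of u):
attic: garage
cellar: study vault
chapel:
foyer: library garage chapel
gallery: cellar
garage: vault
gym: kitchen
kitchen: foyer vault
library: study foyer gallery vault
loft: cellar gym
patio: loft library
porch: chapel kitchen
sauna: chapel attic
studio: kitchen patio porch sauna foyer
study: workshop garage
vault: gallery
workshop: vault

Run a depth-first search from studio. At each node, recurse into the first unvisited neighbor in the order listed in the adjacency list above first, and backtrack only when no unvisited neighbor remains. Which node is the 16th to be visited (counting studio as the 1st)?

Visit studio
studio → kitchen
kitchen → foyer
foyer → library
library → study
study → workshop
workshop → vault
vault → gallery
gallery → cellar
study → garage
foyer → chapel
studio → patio
patio → loft
loft → gym
studio → porch
studio → sauna
sauna → attic

Visit order: studio, kitchen, foyer, library, study, workshop, vault, gallery, cellar, garage, chapel, patio, loft, gym, porch, sauna, attic

sauna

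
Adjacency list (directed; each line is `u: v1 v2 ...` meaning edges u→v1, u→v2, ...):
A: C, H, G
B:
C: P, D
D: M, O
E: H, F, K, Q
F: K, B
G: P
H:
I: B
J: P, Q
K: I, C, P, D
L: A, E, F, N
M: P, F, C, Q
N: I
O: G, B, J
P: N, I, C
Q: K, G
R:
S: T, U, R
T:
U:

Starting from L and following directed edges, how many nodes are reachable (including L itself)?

BFS from L visits: L, A, E, F, N, C, H, G, K, Q, B, I, P, D, M, O, J
Reachable nodes: 17 of 21 total.

17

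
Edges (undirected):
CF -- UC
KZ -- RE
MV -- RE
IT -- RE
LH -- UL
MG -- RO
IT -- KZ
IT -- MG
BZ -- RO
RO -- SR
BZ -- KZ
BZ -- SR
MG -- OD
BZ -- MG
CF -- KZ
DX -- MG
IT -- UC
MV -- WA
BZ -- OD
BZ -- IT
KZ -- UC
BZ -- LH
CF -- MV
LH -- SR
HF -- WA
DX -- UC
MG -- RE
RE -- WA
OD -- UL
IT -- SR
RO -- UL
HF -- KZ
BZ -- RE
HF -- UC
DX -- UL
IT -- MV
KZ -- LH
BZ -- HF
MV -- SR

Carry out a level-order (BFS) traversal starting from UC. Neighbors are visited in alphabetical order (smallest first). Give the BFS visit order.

Visit UC; enqueue CF, DX, HF, IT, KZ → queue [CF, DX, HF, IT, KZ]
Visit CF; enqueue MV → queue [DX, HF, IT, KZ, MV]
Visit DX; enqueue MG, UL → queue [HF, IT, KZ, MV, MG, UL]
Visit HF; enqueue BZ, WA → queue [IT, KZ, MV, MG, UL, BZ, WA]
Visit IT; enqueue RE, SR → queue [KZ, MV, MG, UL, BZ, WA, RE, SR]
Visit KZ; enqueue LH → queue [MV, MG, UL, BZ, WA, RE, SR, LH]
Visit MV → queue [MG, UL, BZ, WA, RE, SR, LH]
Visit MG; enqueue OD, RO → queue [UL, BZ, WA, RE, SR, LH, OD, RO]
Visit UL → queue [BZ, WA, RE, SR, LH, OD, RO]
Visit BZ → queue [WA, RE, SR, LH, OD, RO]
Visit WA → queue [RE, SR, LH, OD, RO]
Visit RE → queue [SR, LH, OD, RO]
Visit SR → queue [LH, OD, RO]
Visit LH → queue [OD, RO]
Visit OD → queue [RO]
Visit RO → queue []

UC -> CF -> DX -> HF -> IT -> KZ -> MV -> MG -> UL -> BZ -> WA -> RE -> SR -> LH -> OD -> RO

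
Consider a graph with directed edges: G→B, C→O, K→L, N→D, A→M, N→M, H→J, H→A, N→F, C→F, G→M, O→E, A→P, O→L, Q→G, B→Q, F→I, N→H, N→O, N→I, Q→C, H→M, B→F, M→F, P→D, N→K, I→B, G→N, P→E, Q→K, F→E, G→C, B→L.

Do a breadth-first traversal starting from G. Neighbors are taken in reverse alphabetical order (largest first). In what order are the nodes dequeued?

G, N, M, C, B, O, K, I, H, F, D, Q, L, E, J, A, P

Visit G; enqueue N, M, C, B → queue [N, M, C, B]
Visit N; enqueue O, K, I, H, F, D → queue [M, C, B, O, K, I, H, F, D]
Visit M → queue [C, B, O, K, I, H, F, D]
Visit C → queue [B, O, K, I, H, F, D]
Visit B; enqueue Q, L → queue [O, K, I, H, F, D, Q, L]
Visit O; enqueue E → queue [K, I, H, F, D, Q, L, E]
Visit K → queue [I, H, F, D, Q, L, E]
Visit I → queue [H, F, D, Q, L, E]
Visit H; enqueue J, A → queue [F, D, Q, L, E, J, A]
Visit F → queue [D, Q, L, E, J, A]
Visit D → queue [Q, L, E, J, A]
Visit Q → queue [L, E, J, A]
Visit L → queue [E, J, A]
Visit E → queue [J, A]
Visit J → queue [A]
Visit A; enqueue P → queue [P]
Visit P → queue []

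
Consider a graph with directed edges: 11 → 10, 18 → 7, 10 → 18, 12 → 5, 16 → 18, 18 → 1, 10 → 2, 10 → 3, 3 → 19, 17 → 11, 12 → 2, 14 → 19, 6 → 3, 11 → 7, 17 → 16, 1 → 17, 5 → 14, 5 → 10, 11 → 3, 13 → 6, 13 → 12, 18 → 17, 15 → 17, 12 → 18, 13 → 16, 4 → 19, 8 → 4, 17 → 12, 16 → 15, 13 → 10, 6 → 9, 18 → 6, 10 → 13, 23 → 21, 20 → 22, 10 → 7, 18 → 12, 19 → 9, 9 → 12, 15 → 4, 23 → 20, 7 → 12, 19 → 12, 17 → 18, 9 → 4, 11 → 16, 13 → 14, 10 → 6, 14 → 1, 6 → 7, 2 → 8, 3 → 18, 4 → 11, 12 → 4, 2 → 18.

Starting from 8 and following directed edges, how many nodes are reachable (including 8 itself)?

19

BFS from 8 visits: 8, 4, 19, 11, 12, 9, 16, 10, 7, 3, 18, 5, 2, 15, 13, 6, 17, 1, 14
Reachable nodes: 19 of 23 total.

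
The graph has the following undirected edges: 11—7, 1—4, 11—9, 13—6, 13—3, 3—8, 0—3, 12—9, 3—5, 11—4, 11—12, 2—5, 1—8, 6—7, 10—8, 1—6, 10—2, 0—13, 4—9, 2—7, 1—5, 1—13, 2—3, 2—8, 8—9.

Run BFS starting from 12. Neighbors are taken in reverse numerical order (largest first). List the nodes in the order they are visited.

12, 11, 9, 7, 4, 8, 6, 2, 1, 10, 3, 13, 5, 0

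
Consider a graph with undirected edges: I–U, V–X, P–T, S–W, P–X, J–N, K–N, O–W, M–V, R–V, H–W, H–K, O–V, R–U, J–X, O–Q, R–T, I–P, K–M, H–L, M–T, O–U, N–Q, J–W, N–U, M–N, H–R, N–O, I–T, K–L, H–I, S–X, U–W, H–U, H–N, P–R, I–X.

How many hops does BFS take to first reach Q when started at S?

Level 0: S
Level 1: W, X
Level 2: H, I, J, O, P, U, V
Level 3: K, L, M, N, Q, R, T
Q first appears at level 3.

3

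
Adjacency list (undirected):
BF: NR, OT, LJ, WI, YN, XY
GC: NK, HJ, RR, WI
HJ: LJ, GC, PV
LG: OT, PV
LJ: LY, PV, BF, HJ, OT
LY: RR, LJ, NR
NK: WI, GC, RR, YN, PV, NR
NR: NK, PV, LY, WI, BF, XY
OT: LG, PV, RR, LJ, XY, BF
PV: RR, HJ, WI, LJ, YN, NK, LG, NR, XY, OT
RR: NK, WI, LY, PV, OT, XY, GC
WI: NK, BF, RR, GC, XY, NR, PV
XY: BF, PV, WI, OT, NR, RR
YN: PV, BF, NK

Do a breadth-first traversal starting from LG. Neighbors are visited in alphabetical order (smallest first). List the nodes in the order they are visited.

Visit LG; enqueue OT, PV → queue [OT, PV]
Visit OT; enqueue BF, LJ, RR, XY → queue [PV, BF, LJ, RR, XY]
Visit PV; enqueue HJ, NK, NR, WI, YN → queue [BF, LJ, RR, XY, HJ, NK, NR, WI, YN]
Visit BF → queue [LJ, RR, XY, HJ, NK, NR, WI, YN]
Visit LJ; enqueue LY → queue [RR, XY, HJ, NK, NR, WI, YN, LY]
Visit RR; enqueue GC → queue [XY, HJ, NK, NR, WI, YN, LY, GC]
Visit XY → queue [HJ, NK, NR, WI, YN, LY, GC]
Visit HJ → queue [NK, NR, WI, YN, LY, GC]
Visit NK → queue [NR, WI, YN, LY, GC]
Visit NR → queue [WI, YN, LY, GC]
Visit WI → queue [YN, LY, GC]
Visit YN → queue [LY, GC]
Visit LY → queue [GC]
Visit GC → queue []

LG, OT, PV, BF, LJ, RR, XY, HJ, NK, NR, WI, YN, LY, GC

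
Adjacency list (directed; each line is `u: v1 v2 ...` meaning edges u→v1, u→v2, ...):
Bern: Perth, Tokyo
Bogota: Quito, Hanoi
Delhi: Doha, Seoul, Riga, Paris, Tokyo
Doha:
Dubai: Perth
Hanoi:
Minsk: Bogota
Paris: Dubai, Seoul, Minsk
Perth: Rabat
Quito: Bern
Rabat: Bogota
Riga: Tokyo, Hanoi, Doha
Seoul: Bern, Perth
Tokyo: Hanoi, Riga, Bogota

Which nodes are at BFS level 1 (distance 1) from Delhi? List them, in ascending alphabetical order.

Doha, Paris, Riga, Seoul, Tokyo

Level 0: Delhi
Level 1: Doha, Paris, Riga, Seoul, Tokyo
Level 2: Bern, Bogota, Dubai, Hanoi, Minsk, Perth
Level 3: Quito, Rabat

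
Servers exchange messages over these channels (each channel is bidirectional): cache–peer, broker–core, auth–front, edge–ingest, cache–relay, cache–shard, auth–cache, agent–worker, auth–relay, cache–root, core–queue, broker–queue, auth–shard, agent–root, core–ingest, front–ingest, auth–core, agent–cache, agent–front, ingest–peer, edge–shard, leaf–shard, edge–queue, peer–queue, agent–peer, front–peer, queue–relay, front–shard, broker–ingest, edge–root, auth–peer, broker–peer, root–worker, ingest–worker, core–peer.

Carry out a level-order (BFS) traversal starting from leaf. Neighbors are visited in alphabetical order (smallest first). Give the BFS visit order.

leaf -> shard -> auth -> cache -> edge -> front -> core -> peer -> relay -> agent -> root -> ingest -> queue -> broker -> worker

Visit leaf; enqueue shard → queue [shard]
Visit shard; enqueue auth, cache, edge, front → queue [auth, cache, edge, front]
Visit auth; enqueue core, peer, relay → queue [cache, edge, front, core, peer, relay]
Visit cache; enqueue agent, root → queue [edge, front, core, peer, relay, agent, root]
Visit edge; enqueue ingest, queue → queue [front, core, peer, relay, agent, root, ingest, queue]
Visit front → queue [core, peer, relay, agent, root, ingest, queue]
Visit core; enqueue broker → queue [peer, relay, agent, root, ingest, queue, broker]
Visit peer → queue [relay, agent, root, ingest, queue, broker]
Visit relay → queue [agent, root, ingest, queue, broker]
Visit agent; enqueue worker → queue [root, ingest, queue, broker, worker]
Visit root → queue [ingest, queue, broker, worker]
Visit ingest → queue [queue, broker, worker]
Visit queue → queue [broker, worker]
Visit broker → queue [worker]
Visit worker → queue []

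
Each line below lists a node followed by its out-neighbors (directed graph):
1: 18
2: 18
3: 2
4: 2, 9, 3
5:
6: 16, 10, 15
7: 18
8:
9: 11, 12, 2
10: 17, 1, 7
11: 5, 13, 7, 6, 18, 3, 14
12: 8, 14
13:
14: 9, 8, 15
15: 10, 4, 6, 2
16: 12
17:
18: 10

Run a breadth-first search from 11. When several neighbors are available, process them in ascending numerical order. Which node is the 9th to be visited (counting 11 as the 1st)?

2

Visit 11; enqueue 3, 5, 6, 7, 13, 14, 18 → queue [3, 5, 6, 7, 13, 14, 18]
Visit 3; enqueue 2 → queue [5, 6, 7, 13, 14, 18, 2]
Visit 5 → queue [6, 7, 13, 14, 18, 2]
Visit 6; enqueue 10, 15, 16 → queue [7, 13, 14, 18, 2, 10, 15, 16]
Visit 7 → queue [13, 14, 18, 2, 10, 15, 16]
Visit 13 → queue [14, 18, 2, 10, 15, 16]
Visit 14; enqueue 8, 9 → queue [18, 2, 10, 15, 16, 8, 9]
Visit 18 → queue [2, 10, 15, 16, 8, 9]
Visit 2 → queue [10, 15, 16, 8, 9]
Visit 10; enqueue 1, 17 → queue [15, 16, 8, 9, 1, 17]
Visit 15; enqueue 4 → queue [16, 8, 9, 1, 17, 4]
Visit 16; enqueue 12 → queue [8, 9, 1, 17, 4, 12]
Visit 8 → queue [9, 1, 17, 4, 12]
Visit 9 → queue [1, 17, 4, 12]
Visit 1 → queue [17, 4, 12]
Visit 17 → queue [4, 12]
Visit 4 → queue [12]
Visit 12 → queue []

Visit order: 11, 3, 5, 6, 7, 13, 14, 18, 2, 10, 15, 16, 8, 9, 1, 17, 4, 12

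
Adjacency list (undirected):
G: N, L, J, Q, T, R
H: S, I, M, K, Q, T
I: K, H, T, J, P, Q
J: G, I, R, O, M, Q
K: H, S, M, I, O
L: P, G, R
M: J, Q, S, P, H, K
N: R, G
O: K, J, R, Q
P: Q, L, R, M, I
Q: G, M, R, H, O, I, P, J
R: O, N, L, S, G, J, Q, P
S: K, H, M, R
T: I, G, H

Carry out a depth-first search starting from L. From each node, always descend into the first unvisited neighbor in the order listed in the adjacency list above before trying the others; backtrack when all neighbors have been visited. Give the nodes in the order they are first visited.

Visit L
L → P
P → Q
Q → G
G → N
N → R
R → O
O → K
K → H
H → S
S → M
M → J
J → I
I → T

L → P → Q → G → N → R → O → K → H → S → M → J → I → T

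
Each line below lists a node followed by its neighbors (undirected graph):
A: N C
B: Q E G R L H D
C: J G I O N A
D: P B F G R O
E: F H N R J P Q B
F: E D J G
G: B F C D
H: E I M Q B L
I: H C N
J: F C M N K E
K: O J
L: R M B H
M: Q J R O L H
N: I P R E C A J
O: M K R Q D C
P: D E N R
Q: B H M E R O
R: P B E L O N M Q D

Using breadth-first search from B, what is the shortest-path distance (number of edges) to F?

2

Level 0: B
Level 1: D, E, G, H, L, Q, R
Level 2: C, F, I, J, M, N, O, P
Level 3: A, K
F first appears at level 2.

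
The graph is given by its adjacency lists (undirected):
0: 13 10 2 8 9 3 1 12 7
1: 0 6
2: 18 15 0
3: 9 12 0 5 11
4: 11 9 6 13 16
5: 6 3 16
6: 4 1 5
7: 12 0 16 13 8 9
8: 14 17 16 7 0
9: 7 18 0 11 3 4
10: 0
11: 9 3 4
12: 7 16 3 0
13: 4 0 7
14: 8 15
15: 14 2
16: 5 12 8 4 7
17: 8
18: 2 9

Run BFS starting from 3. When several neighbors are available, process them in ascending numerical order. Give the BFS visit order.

3 0 5 9 11 12 1 2 7 8 10 13 6 16 4 18 15 14 17

Visit 3; enqueue 0, 5, 9, 11, 12 → queue [0, 5, 9, 11, 12]
Visit 0; enqueue 1, 2, 7, 8, 10, 13 → queue [5, 9, 11, 12, 1, 2, 7, 8, 10, 13]
Visit 5; enqueue 6, 16 → queue [9, 11, 12, 1, 2, 7, 8, 10, 13, 6, 16]
Visit 9; enqueue 4, 18 → queue [11, 12, 1, 2, 7, 8, 10, 13, 6, 16, 4, 18]
Visit 11 → queue [12, 1, 2, 7, 8, 10, 13, 6, 16, 4, 18]
Visit 12 → queue [1, 2, 7, 8, 10, 13, 6, 16, 4, 18]
Visit 1 → queue [2, 7, 8, 10, 13, 6, 16, 4, 18]
Visit 2; enqueue 15 → queue [7, 8, 10, 13, 6, 16, 4, 18, 15]
Visit 7 → queue [8, 10, 13, 6, 16, 4, 18, 15]
Visit 8; enqueue 14, 17 → queue [10, 13, 6, 16, 4, 18, 15, 14, 17]
Visit 10 → queue [13, 6, 16, 4, 18, 15, 14, 17]
Visit 13 → queue [6, 16, 4, 18, 15, 14, 17]
Visit 6 → queue [16, 4, 18, 15, 14, 17]
Visit 16 → queue [4, 18, 15, 14, 17]
Visit 4 → queue [18, 15, 14, 17]
Visit 18 → queue [15, 14, 17]
Visit 15 → queue [14, 17]
Visit 14 → queue [17]
Visit 17 → queue []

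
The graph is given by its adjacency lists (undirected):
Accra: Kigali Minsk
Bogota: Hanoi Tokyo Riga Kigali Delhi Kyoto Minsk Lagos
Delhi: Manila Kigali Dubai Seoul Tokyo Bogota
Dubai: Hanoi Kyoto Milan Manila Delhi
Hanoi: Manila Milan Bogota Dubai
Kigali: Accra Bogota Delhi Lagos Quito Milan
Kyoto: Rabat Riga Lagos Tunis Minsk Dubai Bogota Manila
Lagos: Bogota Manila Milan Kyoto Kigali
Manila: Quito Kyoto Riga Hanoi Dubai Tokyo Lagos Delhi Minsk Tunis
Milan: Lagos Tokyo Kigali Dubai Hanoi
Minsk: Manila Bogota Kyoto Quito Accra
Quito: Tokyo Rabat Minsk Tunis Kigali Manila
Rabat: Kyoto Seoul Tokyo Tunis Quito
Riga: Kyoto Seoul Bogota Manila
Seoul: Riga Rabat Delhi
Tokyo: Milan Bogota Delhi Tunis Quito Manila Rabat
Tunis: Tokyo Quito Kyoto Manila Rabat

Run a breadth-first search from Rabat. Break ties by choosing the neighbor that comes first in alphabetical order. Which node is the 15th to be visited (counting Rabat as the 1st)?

Visit Rabat; enqueue Kyoto, Quito, Seoul, Tokyo, Tunis → queue [Kyoto, Quito, Seoul, Tokyo, Tunis]
Visit Kyoto; enqueue Bogota, Dubai, Lagos, Manila, Minsk, Riga → queue [Quito, Seoul, Tokyo, Tunis, Bogota, Dubai, Lagos, Manila, Minsk, Riga]
Visit Quito; enqueue Kigali → queue [Seoul, Tokyo, Tunis, Bogota, Dubai, Lagos, Manila, Minsk, Riga, Kigali]
Visit Seoul; enqueue Delhi → queue [Tokyo, Tunis, Bogota, Dubai, Lagos, Manila, Minsk, Riga, Kigali, Delhi]
Visit Tokyo; enqueue Milan → queue [Tunis, Bogota, Dubai, Lagos, Manila, Minsk, Riga, Kigali, Delhi, Milan]
Visit Tunis → queue [Bogota, Dubai, Lagos, Manila, Minsk, Riga, Kigali, Delhi, Milan]
Visit Bogota; enqueue Hanoi → queue [Dubai, Lagos, Manila, Minsk, Riga, Kigali, Delhi, Milan, Hanoi]
Visit Dubai → queue [Lagos, Manila, Minsk, Riga, Kigali, Delhi, Milan, Hanoi]
Visit Lagos → queue [Manila, Minsk, Riga, Kigali, Delhi, Milan, Hanoi]
Visit Manila → queue [Minsk, Riga, Kigali, Delhi, Milan, Hanoi]
Visit Minsk; enqueue Accra → queue [Riga, Kigali, Delhi, Milan, Hanoi, Accra]
Visit Riga → queue [Kigali, Delhi, Milan, Hanoi, Accra]
Visit Kigali → queue [Delhi, Milan, Hanoi, Accra]
Visit Delhi → queue [Milan, Hanoi, Accra]
Visit Milan → queue [Hanoi, Accra]
Visit Hanoi → queue [Accra]
Visit Accra → queue []

Visit order: Rabat, Kyoto, Quito, Seoul, Tokyo, Tunis, Bogota, Dubai, Lagos, Manila, Minsk, Riga, Kigali, Delhi, Milan, Hanoi, Accra

Milan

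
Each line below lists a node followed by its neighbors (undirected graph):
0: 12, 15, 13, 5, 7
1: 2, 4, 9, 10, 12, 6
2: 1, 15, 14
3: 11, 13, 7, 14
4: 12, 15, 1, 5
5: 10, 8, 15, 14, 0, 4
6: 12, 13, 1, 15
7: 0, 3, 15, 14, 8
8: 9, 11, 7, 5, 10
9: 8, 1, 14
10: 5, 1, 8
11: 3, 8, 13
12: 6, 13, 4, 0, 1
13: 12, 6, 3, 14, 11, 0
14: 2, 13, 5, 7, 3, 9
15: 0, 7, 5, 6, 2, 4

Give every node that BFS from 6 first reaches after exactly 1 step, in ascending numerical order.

1, 12, 13, 15

Level 0: 6
Level 1: 1, 12, 13, 15
Level 2: 0, 2, 3, 4, 5, 7, 9, 10, 11, 14
Level 3: 8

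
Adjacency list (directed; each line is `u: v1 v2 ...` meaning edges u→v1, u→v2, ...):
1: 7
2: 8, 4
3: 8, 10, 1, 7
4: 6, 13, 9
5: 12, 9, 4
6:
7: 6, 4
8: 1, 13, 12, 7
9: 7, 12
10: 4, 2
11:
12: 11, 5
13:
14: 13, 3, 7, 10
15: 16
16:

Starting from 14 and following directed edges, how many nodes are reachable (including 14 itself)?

14

BFS from 14 visits: 14, 3, 7, 10, 13, 1, 8, 4, 6, 2, 12, 9, 5, 11
Reachable nodes: 14 of 16 total.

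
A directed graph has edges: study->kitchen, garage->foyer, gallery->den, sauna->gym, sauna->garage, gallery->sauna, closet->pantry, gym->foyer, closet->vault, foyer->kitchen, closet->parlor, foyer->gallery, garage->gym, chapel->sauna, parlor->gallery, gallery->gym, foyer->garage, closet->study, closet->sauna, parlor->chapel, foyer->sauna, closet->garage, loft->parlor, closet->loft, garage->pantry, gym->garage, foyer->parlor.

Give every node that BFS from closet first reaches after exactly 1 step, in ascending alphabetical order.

garage, loft, pantry, parlor, sauna, study, vault

Level 0: closet
Level 1: garage, loft, pantry, parlor, sauna, study, vault
Level 2: chapel, foyer, gallery, gym, kitchen
Level 3: den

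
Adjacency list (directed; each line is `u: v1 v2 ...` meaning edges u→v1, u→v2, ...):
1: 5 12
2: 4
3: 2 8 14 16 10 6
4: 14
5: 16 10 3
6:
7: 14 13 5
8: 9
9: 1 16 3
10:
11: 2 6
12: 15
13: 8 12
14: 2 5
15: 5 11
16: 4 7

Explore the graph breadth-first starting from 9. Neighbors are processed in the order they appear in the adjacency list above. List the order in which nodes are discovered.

9, 1, 16, 3, 5, 12, 4, 7, 2, 8, 14, 10, 6, 15, 13, 11

Visit 9; enqueue 1, 16, 3 → queue [1, 16, 3]
Visit 1; enqueue 5, 12 → queue [16, 3, 5, 12]
Visit 16; enqueue 4, 7 → queue [3, 5, 12, 4, 7]
Visit 3; enqueue 2, 8, 14, 10, 6 → queue [5, 12, 4, 7, 2, 8, 14, 10, 6]
Visit 5 → queue [12, 4, 7, 2, 8, 14, 10, 6]
Visit 12; enqueue 15 → queue [4, 7, 2, 8, 14, 10, 6, 15]
Visit 4 → queue [7, 2, 8, 14, 10, 6, 15]
Visit 7; enqueue 13 → queue [2, 8, 14, 10, 6, 15, 13]
Visit 2 → queue [8, 14, 10, 6, 15, 13]
Visit 8 → queue [14, 10, 6, 15, 13]
Visit 14 → queue [10, 6, 15, 13]
Visit 10 → queue [6, 15, 13]
Visit 6 → queue [15, 13]
Visit 15; enqueue 11 → queue [13, 11]
Visit 13 → queue [11]
Visit 11 → queue []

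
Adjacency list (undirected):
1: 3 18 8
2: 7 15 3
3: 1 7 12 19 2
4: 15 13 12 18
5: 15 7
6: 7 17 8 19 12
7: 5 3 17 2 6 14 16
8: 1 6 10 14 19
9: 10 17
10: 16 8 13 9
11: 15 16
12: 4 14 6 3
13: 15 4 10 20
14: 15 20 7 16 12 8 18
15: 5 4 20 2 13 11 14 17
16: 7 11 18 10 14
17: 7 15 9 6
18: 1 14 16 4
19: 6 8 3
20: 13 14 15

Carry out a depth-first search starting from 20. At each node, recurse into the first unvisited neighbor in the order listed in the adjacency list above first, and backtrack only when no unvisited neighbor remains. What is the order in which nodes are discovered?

Visit 20
20 → 13
13 → 15
15 → 5
5 → 7
7 → 3
3 → 1
1 → 18
18 → 14
14 → 16
16 → 11
16 → 10
10 → 8
8 → 6
6 → 17
17 → 9
6 → 19
6 → 12
12 → 4
3 → 2

20 13 15 5 7 3 1 18 14 16 11 10 8 6 17 9 19 12 4 2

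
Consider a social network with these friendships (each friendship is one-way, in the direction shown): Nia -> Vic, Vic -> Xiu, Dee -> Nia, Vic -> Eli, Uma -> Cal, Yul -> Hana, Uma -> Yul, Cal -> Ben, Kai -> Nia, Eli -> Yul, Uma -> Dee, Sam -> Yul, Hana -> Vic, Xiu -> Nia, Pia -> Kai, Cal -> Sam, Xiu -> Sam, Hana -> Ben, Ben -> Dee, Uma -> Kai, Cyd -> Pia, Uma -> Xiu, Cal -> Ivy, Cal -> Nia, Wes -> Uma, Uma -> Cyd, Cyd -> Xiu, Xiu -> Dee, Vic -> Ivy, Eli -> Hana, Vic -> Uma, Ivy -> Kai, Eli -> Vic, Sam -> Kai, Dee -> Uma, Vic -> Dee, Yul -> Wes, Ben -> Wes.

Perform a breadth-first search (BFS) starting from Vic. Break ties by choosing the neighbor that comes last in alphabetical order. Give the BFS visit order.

Vic, Xiu, Uma, Ivy, Eli, Dee, Sam, Nia, Yul, Kai, Cyd, Cal, Hana, Wes, Pia, Ben

Visit Vic; enqueue Xiu, Uma, Ivy, Eli, Dee → queue [Xiu, Uma, Ivy, Eli, Dee]
Visit Xiu; enqueue Sam, Nia → queue [Uma, Ivy, Eli, Dee, Sam, Nia]
Visit Uma; enqueue Yul, Kai, Cyd, Cal → queue [Ivy, Eli, Dee, Sam, Nia, Yul, Kai, Cyd, Cal]
Visit Ivy → queue [Eli, Dee, Sam, Nia, Yul, Kai, Cyd, Cal]
Visit Eli; enqueue Hana → queue [Dee, Sam, Nia, Yul, Kai, Cyd, Cal, Hana]
Visit Dee → queue [Sam, Nia, Yul, Kai, Cyd, Cal, Hana]
Visit Sam → queue [Nia, Yul, Kai, Cyd, Cal, Hana]
Visit Nia → queue [Yul, Kai, Cyd, Cal, Hana]
Visit Yul; enqueue Wes → queue [Kai, Cyd, Cal, Hana, Wes]
Visit Kai → queue [Cyd, Cal, Hana, Wes]
Visit Cyd; enqueue Pia → queue [Cal, Hana, Wes, Pia]
Visit Cal; enqueue Ben → queue [Hana, Wes, Pia, Ben]
Visit Hana → queue [Wes, Pia, Ben]
Visit Wes → queue [Pia, Ben]
Visit Pia → queue [Ben]
Visit Ben → queue []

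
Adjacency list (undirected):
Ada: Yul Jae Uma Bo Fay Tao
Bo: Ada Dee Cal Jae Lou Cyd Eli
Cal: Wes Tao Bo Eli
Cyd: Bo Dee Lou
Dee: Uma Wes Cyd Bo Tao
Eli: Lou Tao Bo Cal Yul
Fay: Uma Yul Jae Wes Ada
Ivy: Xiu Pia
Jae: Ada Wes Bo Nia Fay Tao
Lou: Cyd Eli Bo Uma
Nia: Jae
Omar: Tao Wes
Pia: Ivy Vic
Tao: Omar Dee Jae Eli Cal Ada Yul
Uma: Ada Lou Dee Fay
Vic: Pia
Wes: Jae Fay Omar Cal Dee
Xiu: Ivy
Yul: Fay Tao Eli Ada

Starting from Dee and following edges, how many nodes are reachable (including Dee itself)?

BFS from Dee visits: Dee, Wes, Uma, Tao, Cyd, Bo, Omar, Jae, Fay, Cal, Lou, Ada, Yul, Eli, Nia
Reachable nodes: 15 of 19 total.

15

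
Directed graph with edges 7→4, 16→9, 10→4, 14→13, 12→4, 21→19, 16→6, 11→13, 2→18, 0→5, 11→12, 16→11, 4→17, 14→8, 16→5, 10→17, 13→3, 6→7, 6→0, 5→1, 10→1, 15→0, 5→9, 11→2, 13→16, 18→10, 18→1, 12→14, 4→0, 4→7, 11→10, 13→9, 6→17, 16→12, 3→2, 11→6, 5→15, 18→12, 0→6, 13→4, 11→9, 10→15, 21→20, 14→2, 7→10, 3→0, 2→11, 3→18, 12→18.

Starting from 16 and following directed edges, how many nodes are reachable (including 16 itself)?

19

BFS from 16 visits: 16, 12, 11, 9, 6, 5, 18, 14, 4, 13, 10, 2, 17, 7, 0, 15, 1, 8, 3
Reachable nodes: 19 of 22 total.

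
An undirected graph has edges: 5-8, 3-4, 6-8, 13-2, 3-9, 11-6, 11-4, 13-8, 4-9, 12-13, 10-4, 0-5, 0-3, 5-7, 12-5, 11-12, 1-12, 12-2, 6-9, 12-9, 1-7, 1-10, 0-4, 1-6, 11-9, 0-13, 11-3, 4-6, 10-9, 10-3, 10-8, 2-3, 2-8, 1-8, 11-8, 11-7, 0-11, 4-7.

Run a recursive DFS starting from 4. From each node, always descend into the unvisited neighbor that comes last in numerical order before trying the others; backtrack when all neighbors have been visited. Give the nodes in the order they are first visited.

Visit 4
4 → 11
11 → 12
12 → 13
13 → 8
8 → 10
10 → 9
9 → 6
6 → 1
1 → 7
7 → 5
5 → 0
0 → 3
3 → 2

4 -> 11 -> 12 -> 13 -> 8 -> 10 -> 9 -> 6 -> 1 -> 7 -> 5 -> 0 -> 3 -> 2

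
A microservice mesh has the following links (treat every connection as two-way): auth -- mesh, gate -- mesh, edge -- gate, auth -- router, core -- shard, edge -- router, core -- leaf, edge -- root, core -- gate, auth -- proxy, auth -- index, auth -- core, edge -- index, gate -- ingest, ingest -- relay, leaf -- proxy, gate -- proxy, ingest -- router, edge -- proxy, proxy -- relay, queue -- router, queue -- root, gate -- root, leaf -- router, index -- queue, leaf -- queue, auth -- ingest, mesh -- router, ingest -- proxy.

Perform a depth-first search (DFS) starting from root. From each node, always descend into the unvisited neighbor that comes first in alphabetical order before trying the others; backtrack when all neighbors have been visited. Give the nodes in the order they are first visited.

root -> edge -> gate -> core -> auth -> index -> queue -> leaf -> proxy -> ingest -> relay -> router -> mesh -> shard

Visit root
root → edge
edge → gate
gate → core
core → auth
auth → index
index → queue
queue → leaf
leaf → proxy
proxy → ingest
ingest → relay
ingest → router
router → mesh
core → shard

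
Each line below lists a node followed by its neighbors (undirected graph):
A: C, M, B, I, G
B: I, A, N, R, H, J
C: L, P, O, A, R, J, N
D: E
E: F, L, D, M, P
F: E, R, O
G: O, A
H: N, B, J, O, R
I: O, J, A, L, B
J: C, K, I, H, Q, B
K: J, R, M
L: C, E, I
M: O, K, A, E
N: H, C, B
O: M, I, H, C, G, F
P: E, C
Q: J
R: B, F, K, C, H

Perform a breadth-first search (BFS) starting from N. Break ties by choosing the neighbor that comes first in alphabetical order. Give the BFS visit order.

N B C H A I J R L O P G M K Q F E D

Visit N; enqueue B, C, H → queue [B, C, H]
Visit B; enqueue A, I, J, R → queue [C, H, A, I, J, R]
Visit C; enqueue L, O, P → queue [H, A, I, J, R, L, O, P]
Visit H → queue [A, I, J, R, L, O, P]
Visit A; enqueue G, M → queue [I, J, R, L, O, P, G, M]
Visit I → queue [J, R, L, O, P, G, M]
Visit J; enqueue K, Q → queue [R, L, O, P, G, M, K, Q]
Visit R; enqueue F → queue [L, O, P, G, M, K, Q, F]
Visit L; enqueue E → queue [O, P, G, M, K, Q, F, E]
Visit O → queue [P, G, M, K, Q, F, E]
Visit P → queue [G, M, K, Q, F, E]
Visit G → queue [M, K, Q, F, E]
Visit M → queue [K, Q, F, E]
Visit K → queue [Q, F, E]
Visit Q → queue [F, E]
Visit F → queue [E]
Visit E; enqueue D → queue [D]
Visit D → queue []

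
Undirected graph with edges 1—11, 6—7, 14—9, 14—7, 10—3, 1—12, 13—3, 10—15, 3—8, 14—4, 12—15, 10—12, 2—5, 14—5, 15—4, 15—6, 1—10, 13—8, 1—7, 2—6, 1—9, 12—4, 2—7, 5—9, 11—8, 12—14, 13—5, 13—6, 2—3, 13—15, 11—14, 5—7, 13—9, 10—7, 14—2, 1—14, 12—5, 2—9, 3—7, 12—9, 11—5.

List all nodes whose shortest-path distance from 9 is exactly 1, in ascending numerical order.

1, 2, 5, 12, 13, 14

Level 0: 9
Level 1: 1, 2, 5, 12, 13, 14
Level 2: 3, 4, 6, 7, 8, 10, 11, 15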